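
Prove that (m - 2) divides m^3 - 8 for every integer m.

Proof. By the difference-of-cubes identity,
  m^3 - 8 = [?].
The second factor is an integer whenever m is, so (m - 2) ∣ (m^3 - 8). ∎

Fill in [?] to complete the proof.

a^3 - b^3 = (a - b)(a^2 + ab + b^2). With a = m, b = 2:
m^3 - 8 = (m - 2)(m^2 + 2m + 4).

(m - 2)(m^2 + 2m + 4)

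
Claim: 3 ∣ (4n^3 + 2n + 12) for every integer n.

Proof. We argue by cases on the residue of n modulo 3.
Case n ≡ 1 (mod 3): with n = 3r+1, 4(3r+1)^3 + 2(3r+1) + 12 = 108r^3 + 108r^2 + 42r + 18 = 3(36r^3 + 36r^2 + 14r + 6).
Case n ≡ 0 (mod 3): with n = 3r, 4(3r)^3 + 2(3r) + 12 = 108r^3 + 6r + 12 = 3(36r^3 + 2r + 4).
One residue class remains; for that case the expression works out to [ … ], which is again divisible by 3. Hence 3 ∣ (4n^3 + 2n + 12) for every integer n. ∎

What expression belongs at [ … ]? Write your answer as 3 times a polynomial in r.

The residues treated are {1, 0}, so the missing case is n ≡ 2 (mod 3); write n = 3r+2.
Then 4(3r+2)^3 + 2(3r+2) + 12 = 108r^3 + 216r^2 + 150r + 48 = 3(36r^3 + 72r^2 + 50r + 16).

3(36r^3 + 72r^2 + 50r + 16)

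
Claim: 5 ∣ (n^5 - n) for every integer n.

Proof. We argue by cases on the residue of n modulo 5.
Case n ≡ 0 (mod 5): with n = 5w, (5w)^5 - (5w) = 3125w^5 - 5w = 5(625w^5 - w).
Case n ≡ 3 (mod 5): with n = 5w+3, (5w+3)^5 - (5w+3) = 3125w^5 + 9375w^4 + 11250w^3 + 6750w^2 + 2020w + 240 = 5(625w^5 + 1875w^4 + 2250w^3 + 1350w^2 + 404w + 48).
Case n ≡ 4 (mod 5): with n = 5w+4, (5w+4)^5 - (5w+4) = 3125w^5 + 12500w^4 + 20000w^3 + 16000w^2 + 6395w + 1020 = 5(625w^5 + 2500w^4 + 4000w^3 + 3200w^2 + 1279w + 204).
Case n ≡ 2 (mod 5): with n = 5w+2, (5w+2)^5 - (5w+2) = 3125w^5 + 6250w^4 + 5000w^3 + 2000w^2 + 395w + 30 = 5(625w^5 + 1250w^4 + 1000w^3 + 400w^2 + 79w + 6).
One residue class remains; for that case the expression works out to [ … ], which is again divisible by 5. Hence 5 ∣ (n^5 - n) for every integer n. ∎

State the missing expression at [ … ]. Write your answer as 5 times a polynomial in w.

5(625w^5 + 625w^4 + 250w^3 + 50w^2 + 4w)

Only n ≡ 1 (mod 5) is unaccounted for. Put n = 5w+1:
(5w+1)^5 - (5w+1) expands to 3125w^5 + 3125w^4 + 1250w^3 + 250w^2 + 20w,
and factoring out 5 leaves 5(625w^5 + 625w^4 + 250w^3 + 50w^2 + 4w).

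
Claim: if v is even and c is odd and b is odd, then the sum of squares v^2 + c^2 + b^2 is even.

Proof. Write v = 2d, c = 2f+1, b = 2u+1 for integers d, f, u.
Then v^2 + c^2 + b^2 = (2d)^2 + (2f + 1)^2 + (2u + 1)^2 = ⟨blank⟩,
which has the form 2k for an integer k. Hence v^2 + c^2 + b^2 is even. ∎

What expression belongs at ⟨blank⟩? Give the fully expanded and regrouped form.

(2d)^2 + (2f + 1)^2 + (2u + 1)^2 = 4d^2 + 4f^2 + 4f + 4u^2 + 4u + 2
= 2(2d^2 + 2f^2 + 2f + 2u^2 + 2u + 1).
Since 2d^2 + 2f^2 + 2f + 2u^2 + 2u + 1 is an integer, the sum of squares is of the form 2k for an integer k.

2(2d^2 + 2f^2 + 2f + 2u^2 + 2u + 1)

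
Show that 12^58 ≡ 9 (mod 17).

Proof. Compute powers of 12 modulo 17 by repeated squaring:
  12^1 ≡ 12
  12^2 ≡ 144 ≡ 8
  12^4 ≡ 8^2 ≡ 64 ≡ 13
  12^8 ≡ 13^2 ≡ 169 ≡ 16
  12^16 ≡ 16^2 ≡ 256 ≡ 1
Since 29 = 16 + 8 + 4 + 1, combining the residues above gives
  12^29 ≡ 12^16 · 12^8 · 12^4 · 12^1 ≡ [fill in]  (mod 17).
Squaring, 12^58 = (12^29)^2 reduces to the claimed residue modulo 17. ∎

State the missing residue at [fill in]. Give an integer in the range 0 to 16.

14

12^16 · 12^8 · 12^4 · 12^1 ≡ 1 · 16 · 13 · 12 = 2496.
2496 mod 17 = 14, so 12^29 ≡ 14 (mod 17).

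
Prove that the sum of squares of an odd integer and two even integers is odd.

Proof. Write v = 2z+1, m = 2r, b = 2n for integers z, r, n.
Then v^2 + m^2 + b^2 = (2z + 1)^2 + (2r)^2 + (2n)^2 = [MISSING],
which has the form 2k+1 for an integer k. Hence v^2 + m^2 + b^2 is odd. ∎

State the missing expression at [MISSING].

(2z + 1)^2 + (2r)^2 + (2n)^2 = 4n^2 + 4r^2 + 4z^2 + 4z + 1
= 2(2n^2 + 2r^2 + 2z^2 + 2z) + 1.
Since 2n^2 + 2r^2 + 2z^2 + 2z is an integer, the sum of squares is of the form 2k+1 for an integer k.

2(2n^2 + 2r^2 + 2z^2 + 2z) + 1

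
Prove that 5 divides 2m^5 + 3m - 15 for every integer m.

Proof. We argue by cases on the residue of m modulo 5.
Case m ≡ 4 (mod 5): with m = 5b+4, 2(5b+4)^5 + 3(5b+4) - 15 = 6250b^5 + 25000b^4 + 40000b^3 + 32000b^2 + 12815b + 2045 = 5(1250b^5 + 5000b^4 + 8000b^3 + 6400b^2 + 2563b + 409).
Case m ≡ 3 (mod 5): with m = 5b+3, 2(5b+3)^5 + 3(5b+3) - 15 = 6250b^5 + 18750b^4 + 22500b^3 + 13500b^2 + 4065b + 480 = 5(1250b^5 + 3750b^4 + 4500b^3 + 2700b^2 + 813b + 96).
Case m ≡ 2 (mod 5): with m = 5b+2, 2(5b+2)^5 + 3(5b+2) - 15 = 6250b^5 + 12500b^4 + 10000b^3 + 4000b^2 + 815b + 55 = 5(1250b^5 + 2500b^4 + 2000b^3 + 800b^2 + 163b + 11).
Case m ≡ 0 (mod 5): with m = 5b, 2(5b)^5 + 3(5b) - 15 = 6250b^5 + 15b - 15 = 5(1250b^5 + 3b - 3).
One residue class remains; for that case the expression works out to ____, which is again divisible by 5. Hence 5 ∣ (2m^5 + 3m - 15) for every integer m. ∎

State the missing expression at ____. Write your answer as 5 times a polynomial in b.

Only m ≡ 1 (mod 5) is unaccounted for. Put m = 5b+1:
2(5b+1)^5 + 3(5b+1) - 15 expands to 6250b^5 + 6250b^4 + 2500b^3 + 500b^2 + 65b - 10,
and factoring out 5 leaves 5(1250b^5 + 1250b^4 + 500b^3 + 100b^2 + 13b - 2).

5(1250b^5 + 1250b^4 + 500b^3 + 100b^2 + 13b - 2)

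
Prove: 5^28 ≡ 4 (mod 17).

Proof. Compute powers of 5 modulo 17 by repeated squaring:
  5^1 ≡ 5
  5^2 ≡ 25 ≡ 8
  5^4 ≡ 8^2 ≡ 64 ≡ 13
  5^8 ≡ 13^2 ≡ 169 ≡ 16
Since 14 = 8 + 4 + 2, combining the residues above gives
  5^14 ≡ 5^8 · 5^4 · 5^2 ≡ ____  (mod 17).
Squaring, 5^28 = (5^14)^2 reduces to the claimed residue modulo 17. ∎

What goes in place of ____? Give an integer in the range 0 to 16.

15

Multiply the listed residues: 16 · 13 · 8 = 208 → 1664.
Reducing modulo 17: 1664 = 97·17 + 15, so 5^14 ≡ 15.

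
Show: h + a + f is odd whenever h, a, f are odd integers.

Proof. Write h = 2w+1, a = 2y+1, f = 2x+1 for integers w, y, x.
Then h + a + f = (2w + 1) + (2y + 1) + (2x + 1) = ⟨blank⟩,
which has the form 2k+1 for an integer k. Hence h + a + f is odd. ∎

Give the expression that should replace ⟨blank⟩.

2(w + x + y + 1) + 1

Expanding: (2w + 1) + (2y + 1) + (2x + 1) = 2w + 2x + 2y + 3.
Every term except the constant is even, so this is 2(w + x + y + 1) + 1,
and w + x + y + 1 ∈ ℤ gives the required form.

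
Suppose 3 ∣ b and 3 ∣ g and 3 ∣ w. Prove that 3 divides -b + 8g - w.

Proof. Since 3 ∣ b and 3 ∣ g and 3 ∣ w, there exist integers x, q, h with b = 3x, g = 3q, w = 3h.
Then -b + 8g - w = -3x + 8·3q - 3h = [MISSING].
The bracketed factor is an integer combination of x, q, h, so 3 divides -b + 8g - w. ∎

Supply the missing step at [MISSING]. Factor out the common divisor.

Pull the common 3 out of every term: -3x + 8·3q - 3h = 3(-h + 8q - x).
-h + 8q - x is an integer, which exhibits the divisibility.

3(-h + 8q - x)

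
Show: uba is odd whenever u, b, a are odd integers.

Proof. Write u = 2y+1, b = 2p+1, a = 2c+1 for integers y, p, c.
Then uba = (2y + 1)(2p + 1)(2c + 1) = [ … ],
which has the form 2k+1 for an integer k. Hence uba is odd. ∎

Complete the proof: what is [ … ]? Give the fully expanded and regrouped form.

2(4cpy + 2cp + 2cy + c + 2py + p + y) + 1

Expanding: (2y + 1)(2p + 1)(2c + 1) = 8cpy + 4cp + 4cy + 2c + 4py + 2p + 2y + 1.
Every term except the constant is even, so this is 2(4cpy + 2cp + 2cy + c + 2py + p + y) + 1,
and 4cpy + 2cp + 2cy + c + 2py + p + y ∈ ℤ gives the required form.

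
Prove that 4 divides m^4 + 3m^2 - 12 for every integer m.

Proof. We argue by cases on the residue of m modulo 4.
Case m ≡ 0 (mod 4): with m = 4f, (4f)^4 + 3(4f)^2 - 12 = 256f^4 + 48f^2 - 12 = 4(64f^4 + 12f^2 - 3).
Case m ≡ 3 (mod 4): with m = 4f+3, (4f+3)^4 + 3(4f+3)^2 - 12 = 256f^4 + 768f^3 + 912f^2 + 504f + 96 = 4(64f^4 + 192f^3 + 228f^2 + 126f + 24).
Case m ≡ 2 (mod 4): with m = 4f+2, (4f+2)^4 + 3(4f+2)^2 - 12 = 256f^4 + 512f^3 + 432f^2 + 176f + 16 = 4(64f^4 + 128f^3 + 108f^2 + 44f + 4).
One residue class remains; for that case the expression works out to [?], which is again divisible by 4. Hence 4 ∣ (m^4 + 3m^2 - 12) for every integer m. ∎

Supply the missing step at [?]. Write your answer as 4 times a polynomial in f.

Only m ≡ 1 (mod 4) is unaccounted for. Put m = 4f+1:
(4f+1)^4 + 3(4f+1)^2 - 12 expands to 256f^4 + 256f^3 + 144f^2 + 40f - 8,
and factoring out 4 leaves 4(64f^4 + 64f^3 + 36f^2 + 10f - 2).

4(64f^4 + 64f^3 + 36f^2 + 10f - 2)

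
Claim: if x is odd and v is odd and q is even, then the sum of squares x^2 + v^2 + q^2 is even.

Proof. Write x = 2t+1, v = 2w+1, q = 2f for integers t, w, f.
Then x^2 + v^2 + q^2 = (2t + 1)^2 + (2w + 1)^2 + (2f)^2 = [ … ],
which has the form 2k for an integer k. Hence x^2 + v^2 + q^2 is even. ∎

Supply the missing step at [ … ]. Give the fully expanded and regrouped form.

2(2f^2 + 2t^2 + 2t + 2w^2 + 2w + 1)

(2t + 1)^2 + (2w + 1)^2 + (2f)^2 = 4f^2 + 4t^2 + 4t + 4w^2 + 4w + 2
= 2(2f^2 + 2t^2 + 2t + 2w^2 + 2w + 1).
Since 2f^2 + 2t^2 + 2t + 2w^2 + 2w + 1 is an integer, the sum of squares is of the form 2k for an integer k.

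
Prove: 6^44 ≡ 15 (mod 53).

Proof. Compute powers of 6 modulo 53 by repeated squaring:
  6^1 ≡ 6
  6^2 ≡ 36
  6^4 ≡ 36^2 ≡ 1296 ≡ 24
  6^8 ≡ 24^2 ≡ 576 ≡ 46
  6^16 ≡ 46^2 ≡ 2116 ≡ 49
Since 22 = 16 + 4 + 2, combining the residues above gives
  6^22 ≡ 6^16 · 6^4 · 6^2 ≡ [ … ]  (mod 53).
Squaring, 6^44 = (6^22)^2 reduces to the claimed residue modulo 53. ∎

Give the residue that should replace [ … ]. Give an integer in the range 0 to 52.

42

Multiply the listed residues: 49 · 24 · 36 = 1176 → 42336.
Reducing modulo 53: 42336 = 798·53 + 42, so 6^22 ≡ 42.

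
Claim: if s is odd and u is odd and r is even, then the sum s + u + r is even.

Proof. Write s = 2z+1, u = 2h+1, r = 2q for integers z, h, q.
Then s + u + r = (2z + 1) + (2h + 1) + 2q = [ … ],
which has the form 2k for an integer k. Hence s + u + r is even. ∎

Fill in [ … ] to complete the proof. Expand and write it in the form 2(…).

2(h + q + z + 1)

(2z + 1) + (2h + 1) + 2q = 2h + 2q + 2z + 2
= 2(h + q + z + 1).
Since h + q + z + 1 is an integer, the sum is of the form 2k for an integer k.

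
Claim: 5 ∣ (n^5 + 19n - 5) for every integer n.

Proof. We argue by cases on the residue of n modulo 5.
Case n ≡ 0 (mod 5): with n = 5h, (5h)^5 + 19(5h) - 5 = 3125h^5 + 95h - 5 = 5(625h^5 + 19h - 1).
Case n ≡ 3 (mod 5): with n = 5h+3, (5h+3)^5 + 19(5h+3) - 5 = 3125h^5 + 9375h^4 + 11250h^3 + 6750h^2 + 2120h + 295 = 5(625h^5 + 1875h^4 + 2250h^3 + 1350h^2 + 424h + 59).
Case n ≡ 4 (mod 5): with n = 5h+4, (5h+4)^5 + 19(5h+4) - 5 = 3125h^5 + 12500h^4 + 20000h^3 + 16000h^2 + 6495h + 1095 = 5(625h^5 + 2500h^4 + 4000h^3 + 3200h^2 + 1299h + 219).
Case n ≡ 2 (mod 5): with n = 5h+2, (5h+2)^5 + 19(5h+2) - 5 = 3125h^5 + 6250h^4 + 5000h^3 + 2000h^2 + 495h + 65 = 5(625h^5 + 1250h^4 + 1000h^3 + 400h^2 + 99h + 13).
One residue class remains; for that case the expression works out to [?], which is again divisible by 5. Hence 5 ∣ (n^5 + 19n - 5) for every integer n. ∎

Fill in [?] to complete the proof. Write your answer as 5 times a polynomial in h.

5(625h^5 + 625h^4 + 250h^3 + 50h^2 + 24h + 3)

Only n ≡ 1 (mod 5) is unaccounted for. Put n = 5h+1:
(5h+1)^5 + 19(5h+1) - 5 expands to 3125h^5 + 3125h^4 + 1250h^3 + 250h^2 + 120h + 15,
and factoring out 5 leaves 5(625h^5 + 625h^4 + 250h^3 + 50h^2 + 24h + 3).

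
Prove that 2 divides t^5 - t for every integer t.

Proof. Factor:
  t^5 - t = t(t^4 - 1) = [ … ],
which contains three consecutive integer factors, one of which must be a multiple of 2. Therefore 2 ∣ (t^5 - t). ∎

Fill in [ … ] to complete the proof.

(t - 1)t(t + 1)(t^2 + 1)

t^4 - 1 = (t^2 - 1)(t^2 + 1), and t^2 - 1 = (t-1)(t+1).
So t(t^4 - 1) = (t - 1)t(t + 1)(t^2 + 1).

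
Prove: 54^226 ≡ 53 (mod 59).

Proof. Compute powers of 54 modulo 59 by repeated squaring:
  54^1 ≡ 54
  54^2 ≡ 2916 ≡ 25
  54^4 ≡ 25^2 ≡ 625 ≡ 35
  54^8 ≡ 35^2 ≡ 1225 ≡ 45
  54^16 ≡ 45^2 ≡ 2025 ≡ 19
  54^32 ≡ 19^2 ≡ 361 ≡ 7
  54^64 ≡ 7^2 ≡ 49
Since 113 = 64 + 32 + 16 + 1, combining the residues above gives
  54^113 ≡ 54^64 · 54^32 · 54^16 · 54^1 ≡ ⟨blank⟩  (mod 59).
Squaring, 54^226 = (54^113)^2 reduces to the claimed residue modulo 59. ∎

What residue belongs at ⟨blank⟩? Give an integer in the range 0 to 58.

54^64 · 54^32 · 54^16 · 54^1 ≡ 49 · 7 · 19 · 54 = 351918.
351918 mod 59 = 42, so 54^113 ≡ 42 (mod 59).

42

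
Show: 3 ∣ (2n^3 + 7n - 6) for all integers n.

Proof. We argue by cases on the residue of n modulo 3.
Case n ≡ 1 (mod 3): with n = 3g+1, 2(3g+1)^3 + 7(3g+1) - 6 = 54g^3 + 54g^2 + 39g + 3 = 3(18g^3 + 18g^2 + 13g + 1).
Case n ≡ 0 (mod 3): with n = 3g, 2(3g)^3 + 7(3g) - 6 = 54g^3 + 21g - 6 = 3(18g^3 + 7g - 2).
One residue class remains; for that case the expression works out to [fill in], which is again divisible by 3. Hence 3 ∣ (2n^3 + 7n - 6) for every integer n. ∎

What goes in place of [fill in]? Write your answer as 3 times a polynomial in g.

The residues treated are {1, 0}, so the missing case is n ≡ 2 (mod 3); write n = 3g+2.
Then 2(3g+2)^3 + 7(3g+2) - 6 = 54g^3 + 108g^2 + 93g + 24 = 3(18g^3 + 36g^2 + 31g + 8).

3(18g^3 + 36g^2 + 31g + 8)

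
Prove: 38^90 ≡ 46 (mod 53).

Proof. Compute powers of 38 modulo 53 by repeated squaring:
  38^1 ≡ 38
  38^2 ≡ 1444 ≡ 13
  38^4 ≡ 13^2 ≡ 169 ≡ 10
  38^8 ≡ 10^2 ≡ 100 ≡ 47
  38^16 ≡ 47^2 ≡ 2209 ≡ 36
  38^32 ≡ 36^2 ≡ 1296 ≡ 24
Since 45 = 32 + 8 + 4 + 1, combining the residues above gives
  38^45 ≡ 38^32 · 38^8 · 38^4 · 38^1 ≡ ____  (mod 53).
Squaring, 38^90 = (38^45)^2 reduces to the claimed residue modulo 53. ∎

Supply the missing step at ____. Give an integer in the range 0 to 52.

Multiply the listed residues: 24 · 47 · 10 · 38 = 1128 → 11280 → 428640.
Reducing modulo 53: 428640 = 8087·53 + 29, so 38^45 ≡ 29.

29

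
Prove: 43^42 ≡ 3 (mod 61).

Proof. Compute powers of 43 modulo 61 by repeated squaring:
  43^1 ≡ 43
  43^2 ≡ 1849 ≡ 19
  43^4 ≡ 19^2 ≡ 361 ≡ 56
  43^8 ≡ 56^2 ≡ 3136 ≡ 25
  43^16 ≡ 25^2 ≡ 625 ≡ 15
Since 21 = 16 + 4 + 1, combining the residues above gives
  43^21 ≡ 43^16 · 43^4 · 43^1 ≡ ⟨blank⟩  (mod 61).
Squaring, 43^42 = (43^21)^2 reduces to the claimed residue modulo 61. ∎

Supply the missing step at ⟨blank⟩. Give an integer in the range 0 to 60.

8

Multiply the listed residues: 15 · 56 · 43 = 840 → 36120.
Reducing modulo 61: 36120 = 592·61 + 8, so 43^21 ≡ 8.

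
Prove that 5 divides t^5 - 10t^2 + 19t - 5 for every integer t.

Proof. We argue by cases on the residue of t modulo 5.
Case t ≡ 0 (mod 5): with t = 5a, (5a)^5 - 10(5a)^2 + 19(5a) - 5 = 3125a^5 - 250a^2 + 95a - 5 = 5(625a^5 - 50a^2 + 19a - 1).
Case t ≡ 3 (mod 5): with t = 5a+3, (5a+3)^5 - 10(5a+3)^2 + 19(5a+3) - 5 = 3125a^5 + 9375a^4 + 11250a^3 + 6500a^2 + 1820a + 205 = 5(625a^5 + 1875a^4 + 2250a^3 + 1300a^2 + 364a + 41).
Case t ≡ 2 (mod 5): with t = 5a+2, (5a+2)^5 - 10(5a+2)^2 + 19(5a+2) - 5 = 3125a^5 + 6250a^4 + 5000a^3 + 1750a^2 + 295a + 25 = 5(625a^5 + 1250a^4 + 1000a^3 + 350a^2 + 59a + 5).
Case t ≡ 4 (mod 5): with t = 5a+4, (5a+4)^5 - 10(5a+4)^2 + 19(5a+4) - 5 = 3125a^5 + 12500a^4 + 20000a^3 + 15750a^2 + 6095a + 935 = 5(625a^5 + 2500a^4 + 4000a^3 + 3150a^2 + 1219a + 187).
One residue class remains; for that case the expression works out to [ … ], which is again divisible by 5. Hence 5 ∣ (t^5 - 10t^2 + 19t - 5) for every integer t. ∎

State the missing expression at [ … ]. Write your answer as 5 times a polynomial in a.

5(625a^5 + 625a^4 + 250a^3 + 4a + 1)

The residues treated are {0, 3, 2, 4}, so the missing case is t ≡ 1 (mod 5); write t = 5a+1.
Then (5a+1)^5 - 10(5a+1)^2 + 19(5a+1) - 5 = 3125a^5 + 3125a^4 + 1250a^3 + 20a + 5 = 5(625a^5 + 625a^4 + 250a^3 + 4a + 1).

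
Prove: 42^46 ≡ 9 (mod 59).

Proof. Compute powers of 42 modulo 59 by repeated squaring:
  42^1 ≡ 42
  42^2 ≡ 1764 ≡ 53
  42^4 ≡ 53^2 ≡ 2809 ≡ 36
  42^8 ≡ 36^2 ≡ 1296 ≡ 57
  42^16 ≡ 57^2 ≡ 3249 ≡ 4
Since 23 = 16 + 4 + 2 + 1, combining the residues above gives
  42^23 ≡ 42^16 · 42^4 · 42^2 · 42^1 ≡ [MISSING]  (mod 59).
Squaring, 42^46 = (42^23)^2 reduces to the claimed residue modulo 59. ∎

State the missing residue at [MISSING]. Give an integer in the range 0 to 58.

Multiply the listed residues: 4 · 36 · 53 · 42 = 144 → 7632 → 320544.
Reducing modulo 59: 320544 = 5432·59 + 56, so 42^23 ≡ 56.

56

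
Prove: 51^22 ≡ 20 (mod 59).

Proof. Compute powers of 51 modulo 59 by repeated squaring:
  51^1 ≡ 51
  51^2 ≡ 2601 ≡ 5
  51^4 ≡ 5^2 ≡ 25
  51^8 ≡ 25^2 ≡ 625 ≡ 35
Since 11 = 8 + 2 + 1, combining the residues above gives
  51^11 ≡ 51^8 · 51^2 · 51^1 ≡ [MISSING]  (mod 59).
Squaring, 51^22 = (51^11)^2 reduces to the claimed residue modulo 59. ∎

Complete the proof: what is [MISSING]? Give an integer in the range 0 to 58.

Multiply the listed residues: 35 · 5 · 51 = 175 → 8925.
Reducing modulo 59: 8925 = 151·59 + 16, so 51^11 ≡ 16.

16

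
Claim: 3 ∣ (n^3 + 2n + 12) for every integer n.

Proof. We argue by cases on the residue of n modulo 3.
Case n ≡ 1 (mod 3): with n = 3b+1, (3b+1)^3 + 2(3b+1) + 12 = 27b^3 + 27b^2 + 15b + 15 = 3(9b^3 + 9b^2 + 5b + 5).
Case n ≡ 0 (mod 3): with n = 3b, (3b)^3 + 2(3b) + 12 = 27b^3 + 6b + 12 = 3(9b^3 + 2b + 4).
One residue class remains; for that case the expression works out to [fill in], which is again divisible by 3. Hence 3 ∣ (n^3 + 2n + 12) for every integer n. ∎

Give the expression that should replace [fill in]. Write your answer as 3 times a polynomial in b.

3(9b^3 + 18b^2 + 14b + 8)

The residues treated are {1, 0}, so the missing case is n ≡ 2 (mod 3); write n = 3b+2.
Then (3b+2)^3 + 2(3b+2) + 12 = 27b^3 + 54b^2 + 42b + 24 = 3(9b^3 + 18b^2 + 14b + 8).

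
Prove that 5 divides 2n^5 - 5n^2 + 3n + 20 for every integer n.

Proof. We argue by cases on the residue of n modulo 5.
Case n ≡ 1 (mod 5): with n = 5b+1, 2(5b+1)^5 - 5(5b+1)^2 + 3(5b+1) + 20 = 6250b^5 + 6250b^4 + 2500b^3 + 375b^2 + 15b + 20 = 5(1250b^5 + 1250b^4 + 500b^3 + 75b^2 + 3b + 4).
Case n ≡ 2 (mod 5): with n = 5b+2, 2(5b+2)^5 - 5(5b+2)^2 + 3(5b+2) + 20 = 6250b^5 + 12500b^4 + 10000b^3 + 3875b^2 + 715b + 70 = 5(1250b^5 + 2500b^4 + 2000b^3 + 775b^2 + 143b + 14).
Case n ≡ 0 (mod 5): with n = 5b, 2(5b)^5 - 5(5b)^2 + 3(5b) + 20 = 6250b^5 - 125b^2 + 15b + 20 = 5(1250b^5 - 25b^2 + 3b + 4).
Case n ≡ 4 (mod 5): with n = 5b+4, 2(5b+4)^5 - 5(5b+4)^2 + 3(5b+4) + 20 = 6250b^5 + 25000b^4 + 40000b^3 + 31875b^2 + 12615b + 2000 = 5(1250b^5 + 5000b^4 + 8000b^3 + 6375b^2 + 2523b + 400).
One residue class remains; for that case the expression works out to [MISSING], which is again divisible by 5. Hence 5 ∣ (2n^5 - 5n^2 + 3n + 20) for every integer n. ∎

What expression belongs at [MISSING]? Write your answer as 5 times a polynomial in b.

The residues treated are {1, 2, 0, 4}, so the missing case is n ≡ 3 (mod 5); write n = 5b+3.
Then 2(5b+3)^5 - 5(5b+3)^2 + 3(5b+3) + 20 = 6250b^5 + 18750b^4 + 22500b^3 + 13375b^2 + 3915b + 470 = 5(1250b^5 + 3750b^4 + 4500b^3 + 2675b^2 + 783b + 94).

5(1250b^5 + 3750b^4 + 4500b^3 + 2675b^2 + 783b + 94)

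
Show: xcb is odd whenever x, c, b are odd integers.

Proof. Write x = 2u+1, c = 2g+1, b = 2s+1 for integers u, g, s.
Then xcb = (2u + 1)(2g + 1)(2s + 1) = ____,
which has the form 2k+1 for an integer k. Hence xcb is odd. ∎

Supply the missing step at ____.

2(4gsu + 2gs + 2gu + g + 2su + s + u) + 1

(2u + 1)(2g + 1)(2s + 1) = 8gsu + 4gs + 4gu + 2g + 4su + 2s + 2u + 1
= 2(4gsu + 2gs + 2gu + g + 2su + s + u) + 1.
Since 4gsu + 2gs + 2gu + g + 2su + s + u is an integer, the product is of the form 2k+1 for an integer k.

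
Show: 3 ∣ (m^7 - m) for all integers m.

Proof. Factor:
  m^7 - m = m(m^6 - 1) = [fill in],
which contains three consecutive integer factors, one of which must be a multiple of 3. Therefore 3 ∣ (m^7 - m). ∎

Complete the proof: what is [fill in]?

(m - 1)m(m + 1)(m^4 + m^2 + 1)

m^6 - 1 = (m^2 - 1)(m^4 + m^2 + 1), and m^2 - 1 = (m-1)(m+1).
So m(m^6 - 1) = (m - 1)m(m + 1)(m^4 + m^2 + 1).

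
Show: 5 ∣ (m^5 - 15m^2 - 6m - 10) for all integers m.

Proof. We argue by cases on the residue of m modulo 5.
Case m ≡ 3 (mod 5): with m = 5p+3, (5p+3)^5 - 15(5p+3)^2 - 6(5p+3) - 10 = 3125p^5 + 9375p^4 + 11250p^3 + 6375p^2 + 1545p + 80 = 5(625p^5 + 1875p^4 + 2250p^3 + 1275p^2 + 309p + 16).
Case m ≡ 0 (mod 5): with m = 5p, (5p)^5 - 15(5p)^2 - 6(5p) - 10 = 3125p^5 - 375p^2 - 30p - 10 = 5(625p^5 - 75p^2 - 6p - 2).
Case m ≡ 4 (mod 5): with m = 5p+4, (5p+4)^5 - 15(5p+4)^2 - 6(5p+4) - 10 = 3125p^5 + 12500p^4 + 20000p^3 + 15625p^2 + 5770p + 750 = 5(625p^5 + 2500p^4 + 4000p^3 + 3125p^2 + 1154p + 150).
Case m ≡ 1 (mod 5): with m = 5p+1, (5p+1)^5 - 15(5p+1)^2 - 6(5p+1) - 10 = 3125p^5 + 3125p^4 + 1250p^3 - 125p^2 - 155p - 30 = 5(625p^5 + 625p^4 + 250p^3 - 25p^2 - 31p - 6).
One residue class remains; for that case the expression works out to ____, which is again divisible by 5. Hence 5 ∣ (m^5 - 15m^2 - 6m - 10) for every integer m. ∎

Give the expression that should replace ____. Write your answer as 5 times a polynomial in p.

5(625p^5 + 1250p^4 + 1000p^3 + 325p^2 + 14p - 10)

The residues treated are {3, 0, 4, 1}, so the missing case is m ≡ 2 (mod 5); write m = 5p+2.
Then (5p+2)^5 - 15(5p+2)^2 - 6(5p+2) - 10 = 3125p^5 + 6250p^4 + 5000p^3 + 1625p^2 + 70p - 50 = 5(625p^5 + 1250p^4 + 1000p^3 + 325p^2 + 14p - 10).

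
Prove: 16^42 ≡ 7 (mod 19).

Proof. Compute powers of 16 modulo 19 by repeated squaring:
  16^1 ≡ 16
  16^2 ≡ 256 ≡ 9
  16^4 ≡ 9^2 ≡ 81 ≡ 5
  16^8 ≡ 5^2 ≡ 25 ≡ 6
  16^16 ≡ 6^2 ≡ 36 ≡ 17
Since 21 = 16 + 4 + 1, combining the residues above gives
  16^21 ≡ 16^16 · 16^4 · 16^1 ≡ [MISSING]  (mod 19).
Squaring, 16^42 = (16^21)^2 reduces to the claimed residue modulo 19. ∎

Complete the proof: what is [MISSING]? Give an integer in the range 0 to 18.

11

Multiply the listed residues: 17 · 5 · 16 = 85 → 1360.
Reducing modulo 19: 1360 = 71·19 + 11, so 16^21 ≡ 11.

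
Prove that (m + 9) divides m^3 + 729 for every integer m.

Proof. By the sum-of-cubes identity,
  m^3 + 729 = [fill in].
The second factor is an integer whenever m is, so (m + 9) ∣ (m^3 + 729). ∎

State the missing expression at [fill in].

(m + 9)(m^2 - 9m + 81)

Polynomial division of m^3 + 729 by m + 9 leaves remainder 0 and quotient m^2 - 9m + 81.
Hence m^3 + 729 = (m + 9)(m^2 - 9m + 81).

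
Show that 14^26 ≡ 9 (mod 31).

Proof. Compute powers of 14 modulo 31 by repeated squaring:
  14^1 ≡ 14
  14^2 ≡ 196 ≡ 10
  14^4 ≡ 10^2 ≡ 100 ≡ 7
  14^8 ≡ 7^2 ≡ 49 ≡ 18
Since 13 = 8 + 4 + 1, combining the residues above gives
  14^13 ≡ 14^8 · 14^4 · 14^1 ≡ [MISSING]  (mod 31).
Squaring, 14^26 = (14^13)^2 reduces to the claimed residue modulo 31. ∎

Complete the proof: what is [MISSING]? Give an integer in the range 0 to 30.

28

14^8 · 14^4 · 14^1 ≡ 18 · 7 · 14 = 1764.
1764 mod 31 = 28, so 14^13 ≡ 28 (mod 31).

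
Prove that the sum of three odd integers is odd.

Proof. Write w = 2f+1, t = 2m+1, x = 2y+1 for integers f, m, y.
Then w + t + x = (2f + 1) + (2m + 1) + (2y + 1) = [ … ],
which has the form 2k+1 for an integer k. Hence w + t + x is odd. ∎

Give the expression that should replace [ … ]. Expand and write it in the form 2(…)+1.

Expanding: (2f + 1) + (2m + 1) + (2y + 1) = 2f + 2m + 2y + 3.
Every term except the constant is even, so this is 2(f + m + y + 1) + 1,
and f + m + y + 1 ∈ ℤ gives the required form.

2(f + m + y + 1) + 1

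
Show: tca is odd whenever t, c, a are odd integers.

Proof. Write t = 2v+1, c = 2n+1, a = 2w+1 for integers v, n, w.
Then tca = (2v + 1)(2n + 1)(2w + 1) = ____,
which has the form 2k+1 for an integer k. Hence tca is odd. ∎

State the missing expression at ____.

Expanding: (2v + 1)(2n + 1)(2w + 1) = 8nvw + 4nv + 4nw + 2n + 4vw + 2v + 2w + 1.
Every term except the constant is even, so this is 2(4nvw + 2nv + 2nw + n + 2vw + v + w) + 1,
and 4nvw + 2nv + 2nw + n + 2vw + v + w ∈ ℤ gives the required form.

2(4nvw + 2nv + 2nw + n + 2vw + v + w) + 1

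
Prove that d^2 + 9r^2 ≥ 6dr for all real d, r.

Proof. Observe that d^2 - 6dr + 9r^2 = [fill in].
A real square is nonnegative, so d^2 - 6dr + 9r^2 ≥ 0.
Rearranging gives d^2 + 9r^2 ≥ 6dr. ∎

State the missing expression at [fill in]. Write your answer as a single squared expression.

(d - 3r)^2

d^2 - 6dr + 9r^2 is a perfect-square trinomial: the outer terms are (d)^2 and (3r)^2, and the cross term is -2·d·3r.
So d^2 - 6dr + 9r^2 = (d - 3r)^2 ≥ 0.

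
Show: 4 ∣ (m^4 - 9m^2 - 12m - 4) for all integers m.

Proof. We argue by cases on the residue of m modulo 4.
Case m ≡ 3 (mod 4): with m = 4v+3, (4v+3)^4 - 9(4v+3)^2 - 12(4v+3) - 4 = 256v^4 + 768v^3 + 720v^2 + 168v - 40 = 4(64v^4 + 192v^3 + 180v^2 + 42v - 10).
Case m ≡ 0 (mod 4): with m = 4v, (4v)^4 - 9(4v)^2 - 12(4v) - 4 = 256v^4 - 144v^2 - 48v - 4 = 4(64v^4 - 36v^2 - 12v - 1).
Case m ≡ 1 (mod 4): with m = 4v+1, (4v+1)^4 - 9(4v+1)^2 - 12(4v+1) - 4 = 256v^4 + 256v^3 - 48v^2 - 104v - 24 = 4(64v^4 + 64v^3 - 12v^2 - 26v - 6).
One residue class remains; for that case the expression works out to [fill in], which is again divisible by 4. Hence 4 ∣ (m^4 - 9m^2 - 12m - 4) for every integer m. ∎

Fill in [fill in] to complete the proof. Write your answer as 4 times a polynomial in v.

The residues treated are {3, 0, 1}, so the missing case is m ≡ 2 (mod 4); write m = 4v+2.
Then (4v+2)^4 - 9(4v+2)^2 - 12(4v+2) - 4 = 256v^4 + 512v^3 + 240v^2 - 64v - 48 = 4(64v^4 + 128v^3 + 60v^2 - 16v - 12).

4(64v^4 + 128v^3 + 60v^2 - 16v - 12)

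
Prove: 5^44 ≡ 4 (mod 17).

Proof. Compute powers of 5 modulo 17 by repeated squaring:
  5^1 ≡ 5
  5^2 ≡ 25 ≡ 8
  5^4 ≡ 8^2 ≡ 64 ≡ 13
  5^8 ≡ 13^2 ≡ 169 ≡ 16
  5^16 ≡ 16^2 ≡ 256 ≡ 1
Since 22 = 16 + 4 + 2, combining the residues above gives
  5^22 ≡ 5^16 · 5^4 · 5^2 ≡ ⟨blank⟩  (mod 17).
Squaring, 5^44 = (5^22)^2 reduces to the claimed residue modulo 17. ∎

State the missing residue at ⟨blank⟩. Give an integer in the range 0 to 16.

2

Multiply the listed residues: 1 · 13 · 8 = 13 → 104.
Reducing modulo 17: 104 = 6·17 + 2, so 5^22 ≡ 2.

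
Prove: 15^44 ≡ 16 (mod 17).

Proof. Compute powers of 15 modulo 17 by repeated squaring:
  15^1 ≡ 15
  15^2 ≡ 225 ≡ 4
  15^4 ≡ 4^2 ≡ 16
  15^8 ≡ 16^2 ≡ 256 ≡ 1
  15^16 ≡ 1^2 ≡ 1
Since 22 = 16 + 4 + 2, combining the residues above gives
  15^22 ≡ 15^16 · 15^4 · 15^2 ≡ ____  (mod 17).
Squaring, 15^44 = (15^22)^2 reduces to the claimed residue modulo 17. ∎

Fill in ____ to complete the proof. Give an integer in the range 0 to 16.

13

15^16 · 15^4 · 15^2 ≡ 1 · 16 · 4 = 64.
64 mod 17 = 13, so 15^22 ≡ 13 (mod 17).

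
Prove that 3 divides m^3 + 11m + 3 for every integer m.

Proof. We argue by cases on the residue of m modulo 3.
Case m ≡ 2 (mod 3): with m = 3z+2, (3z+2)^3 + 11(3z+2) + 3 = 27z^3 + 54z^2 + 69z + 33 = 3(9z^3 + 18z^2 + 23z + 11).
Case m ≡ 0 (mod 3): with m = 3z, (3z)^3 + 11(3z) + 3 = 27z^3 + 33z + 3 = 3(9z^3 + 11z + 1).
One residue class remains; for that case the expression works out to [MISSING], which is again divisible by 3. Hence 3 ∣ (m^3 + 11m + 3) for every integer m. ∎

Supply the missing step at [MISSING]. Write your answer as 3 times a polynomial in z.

3(9z^3 + 9z^2 + 14z + 5)

The residues treated are {2, 0}, so the missing case is m ≡ 1 (mod 3); write m = 3z+1.
Then (3z+1)^3 + 11(3z+1) + 3 = 27z^3 + 27z^2 + 42z + 15 = 3(9z^3 + 9z^2 + 14z + 5).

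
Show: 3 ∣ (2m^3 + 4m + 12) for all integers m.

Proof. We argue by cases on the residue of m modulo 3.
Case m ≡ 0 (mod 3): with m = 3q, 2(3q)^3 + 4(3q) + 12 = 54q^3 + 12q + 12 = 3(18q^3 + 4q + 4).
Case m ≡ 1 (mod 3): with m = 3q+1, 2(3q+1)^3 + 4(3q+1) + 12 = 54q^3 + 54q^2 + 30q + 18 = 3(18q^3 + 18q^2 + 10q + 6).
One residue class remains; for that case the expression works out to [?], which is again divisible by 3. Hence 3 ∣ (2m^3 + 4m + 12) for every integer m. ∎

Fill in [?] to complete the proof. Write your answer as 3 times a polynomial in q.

Only m ≡ 2 (mod 3) is unaccounted for. Put m = 3q+2:
2(3q+2)^3 + 4(3q+2) + 12 expands to 54q^3 + 108q^2 + 84q + 36,
and factoring out 3 leaves 3(18q^3 + 36q^2 + 28q + 12).

3(18q^3 + 36q^2 + 28q + 12)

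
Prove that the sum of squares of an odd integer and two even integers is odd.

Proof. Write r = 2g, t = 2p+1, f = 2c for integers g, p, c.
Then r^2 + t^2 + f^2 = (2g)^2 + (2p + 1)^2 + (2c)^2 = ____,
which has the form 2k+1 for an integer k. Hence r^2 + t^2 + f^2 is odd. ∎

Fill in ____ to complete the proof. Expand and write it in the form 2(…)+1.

Expanding: (2g)^2 + (2p + 1)^2 + (2c)^2 = 4c^2 + 4g^2 + 4p^2 + 4p + 1.
Every term except the constant is even, so this is 2(2c^2 + 2g^2 + 2p^2 + 2p) + 1,
and 2c^2 + 2g^2 + 2p^2 + 2p ∈ ℤ gives the required form.

2(2c^2 + 2g^2 + 2p^2 + 2p) + 1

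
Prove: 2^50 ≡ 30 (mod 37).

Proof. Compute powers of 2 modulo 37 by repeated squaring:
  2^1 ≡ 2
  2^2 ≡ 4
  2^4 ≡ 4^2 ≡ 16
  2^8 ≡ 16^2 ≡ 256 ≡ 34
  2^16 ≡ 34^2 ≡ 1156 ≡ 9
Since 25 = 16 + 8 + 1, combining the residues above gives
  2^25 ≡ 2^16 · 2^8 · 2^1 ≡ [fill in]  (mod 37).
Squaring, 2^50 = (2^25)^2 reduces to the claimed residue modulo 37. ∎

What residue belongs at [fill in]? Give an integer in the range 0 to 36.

20

2^16 · 2^8 · 2^1 ≡ 9 · 34 · 2 = 612.
612 mod 37 = 20, so 2^25 ≡ 20 (mod 37).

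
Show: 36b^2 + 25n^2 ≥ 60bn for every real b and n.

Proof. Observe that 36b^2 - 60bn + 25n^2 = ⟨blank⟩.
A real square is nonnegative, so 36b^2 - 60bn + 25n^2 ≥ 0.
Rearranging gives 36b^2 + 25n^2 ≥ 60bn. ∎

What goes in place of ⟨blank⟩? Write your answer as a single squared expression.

(6b - 5n)^2

The leading and trailing coefficients are 6^2 and 5^2, and 60 = 2·6·5, so the trinomial is (6b - 5n)^2.
Hence 36b^2 - 60bn + 25n^2 ≥ 0.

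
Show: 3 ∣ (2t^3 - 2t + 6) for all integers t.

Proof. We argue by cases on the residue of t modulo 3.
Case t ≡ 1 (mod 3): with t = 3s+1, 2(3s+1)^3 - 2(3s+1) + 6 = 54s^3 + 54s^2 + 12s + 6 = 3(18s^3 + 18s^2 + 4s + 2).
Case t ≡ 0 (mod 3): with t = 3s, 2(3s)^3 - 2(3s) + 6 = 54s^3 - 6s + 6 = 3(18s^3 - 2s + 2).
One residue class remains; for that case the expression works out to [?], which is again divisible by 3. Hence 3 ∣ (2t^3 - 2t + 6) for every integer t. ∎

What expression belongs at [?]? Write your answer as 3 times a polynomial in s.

The residues treated are {1, 0}, so the missing case is t ≡ 2 (mod 3); write t = 3s+2.
Then 2(3s+2)^3 - 2(3s+2) + 6 = 54s^3 + 108s^2 + 66s + 18 = 3(18s^3 + 36s^2 + 22s + 6).

3(18s^3 + 36s^2 + 22s + 6)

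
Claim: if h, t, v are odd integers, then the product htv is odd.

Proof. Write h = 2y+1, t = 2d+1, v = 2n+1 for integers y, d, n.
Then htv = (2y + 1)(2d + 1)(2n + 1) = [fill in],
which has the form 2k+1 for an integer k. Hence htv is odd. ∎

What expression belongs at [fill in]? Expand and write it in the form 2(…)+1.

Expanding: (2y + 1)(2d + 1)(2n + 1) = 8dny + 4dn + 4dy + 2d + 4ny + 2n + 2y + 1.
Every term except the constant is even, so this is 2(4dny + 2dn + 2dy + d + 2ny + n + y) + 1,
and 4dny + 2dn + 2dy + d + 2ny + n + y ∈ ℤ gives the required form.

2(4dny + 2dn + 2dy + d + 2ny + n + y) + 1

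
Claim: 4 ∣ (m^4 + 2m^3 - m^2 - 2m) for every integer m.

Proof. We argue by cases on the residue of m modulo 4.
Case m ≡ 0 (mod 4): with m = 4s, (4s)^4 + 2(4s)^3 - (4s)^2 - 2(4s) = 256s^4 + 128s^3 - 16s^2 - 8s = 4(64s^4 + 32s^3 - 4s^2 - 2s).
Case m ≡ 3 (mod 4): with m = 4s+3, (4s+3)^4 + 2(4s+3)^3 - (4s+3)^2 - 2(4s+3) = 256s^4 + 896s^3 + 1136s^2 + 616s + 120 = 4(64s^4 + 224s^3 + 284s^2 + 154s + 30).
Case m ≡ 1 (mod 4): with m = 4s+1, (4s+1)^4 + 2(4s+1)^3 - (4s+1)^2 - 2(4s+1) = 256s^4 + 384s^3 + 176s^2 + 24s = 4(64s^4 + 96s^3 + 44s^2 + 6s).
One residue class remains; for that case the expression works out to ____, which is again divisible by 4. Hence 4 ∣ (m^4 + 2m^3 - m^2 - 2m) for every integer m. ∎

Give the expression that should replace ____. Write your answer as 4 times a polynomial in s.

Only m ≡ 2 (mod 4) is unaccounted for. Put m = 4s+2:
(4s+2)^4 + 2(4s+2)^3 - (4s+2)^2 - 2(4s+2) expands to 256s^4 + 640s^3 + 560s^2 + 200s + 24,
and factoring out 4 leaves 4(64s^4 + 160s^3 + 140s^2 + 50s + 6).

4(64s^4 + 160s^3 + 140s^2 + 50s + 6)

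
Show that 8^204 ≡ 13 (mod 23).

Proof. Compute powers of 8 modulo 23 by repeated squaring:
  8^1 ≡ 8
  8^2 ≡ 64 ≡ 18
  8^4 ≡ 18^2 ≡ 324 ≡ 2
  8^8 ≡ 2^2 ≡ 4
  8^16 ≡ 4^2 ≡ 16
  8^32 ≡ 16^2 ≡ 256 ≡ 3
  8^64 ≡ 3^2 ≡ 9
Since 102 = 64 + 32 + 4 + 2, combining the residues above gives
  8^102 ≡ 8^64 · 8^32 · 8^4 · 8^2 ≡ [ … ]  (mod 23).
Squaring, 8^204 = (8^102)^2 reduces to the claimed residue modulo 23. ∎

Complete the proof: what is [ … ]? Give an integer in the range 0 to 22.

6

8^64 · 8^32 · 8^4 · 8^2 ≡ 9 · 3 · 2 · 18 = 972.
972 mod 23 = 6, so 8^102 ≡ 6 (mod 23).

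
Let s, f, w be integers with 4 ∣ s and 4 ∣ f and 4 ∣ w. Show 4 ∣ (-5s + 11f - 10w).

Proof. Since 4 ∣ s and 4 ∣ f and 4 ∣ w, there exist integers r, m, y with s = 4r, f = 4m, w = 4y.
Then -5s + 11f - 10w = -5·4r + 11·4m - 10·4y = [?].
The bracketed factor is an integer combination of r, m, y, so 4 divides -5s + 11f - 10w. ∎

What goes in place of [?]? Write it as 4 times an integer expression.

4(11m - 5r - 10y)

Each term has a factor of 4: -5·4r + 11·4m - 10·4y = 4·(11m - 5r - 10y).
Since 11m - 5r - 10y is an integer, 4 ∣ (-5s + 11f - 10w).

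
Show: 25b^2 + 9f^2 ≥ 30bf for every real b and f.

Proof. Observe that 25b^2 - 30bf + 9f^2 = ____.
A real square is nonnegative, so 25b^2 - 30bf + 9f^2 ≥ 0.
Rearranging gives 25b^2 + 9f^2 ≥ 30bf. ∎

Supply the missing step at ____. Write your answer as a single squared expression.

(5b - 3f)^2

The leading and trailing coefficients are 5^2 and 3^2, and 30 = 2·5·3, so the trinomial is (5b - 3f)^2.
Hence 25b^2 - 30bf + 9f^2 ≥ 0.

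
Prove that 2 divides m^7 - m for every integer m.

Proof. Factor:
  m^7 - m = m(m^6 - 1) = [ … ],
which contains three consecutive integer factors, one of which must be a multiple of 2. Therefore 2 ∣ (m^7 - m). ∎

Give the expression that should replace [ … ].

m^6 - 1 = (m^2 - 1)(m^4 + m^2 + 1), and m^2 - 1 = (m-1)(m+1).
So m(m^6 - 1) = (m - 1)m(m + 1)(m^4 + m^2 + 1).

(m - 1)m(m + 1)(m^4 + m^2 + 1)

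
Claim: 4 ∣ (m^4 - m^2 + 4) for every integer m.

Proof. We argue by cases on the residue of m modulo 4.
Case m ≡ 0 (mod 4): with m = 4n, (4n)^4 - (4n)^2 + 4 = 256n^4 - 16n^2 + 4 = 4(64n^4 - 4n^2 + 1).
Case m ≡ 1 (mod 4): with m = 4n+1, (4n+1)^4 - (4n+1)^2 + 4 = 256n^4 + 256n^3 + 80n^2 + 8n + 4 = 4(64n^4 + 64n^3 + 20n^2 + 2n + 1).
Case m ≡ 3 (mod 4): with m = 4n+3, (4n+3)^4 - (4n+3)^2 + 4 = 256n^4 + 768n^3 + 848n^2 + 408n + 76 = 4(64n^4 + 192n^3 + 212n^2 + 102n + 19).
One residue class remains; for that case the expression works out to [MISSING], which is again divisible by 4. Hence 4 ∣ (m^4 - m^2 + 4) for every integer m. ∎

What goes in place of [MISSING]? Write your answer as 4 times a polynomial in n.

The residues treated are {0, 1, 3}, so the missing case is m ≡ 2 (mod 4); write m = 4n+2.
Then (4n+2)^4 - (4n+2)^2 + 4 = 256n^4 + 512n^3 + 368n^2 + 112n + 16 = 4(64n^4 + 128n^3 + 92n^2 + 28n + 4).

4(64n^4 + 128n^3 + 92n^2 + 28n + 4)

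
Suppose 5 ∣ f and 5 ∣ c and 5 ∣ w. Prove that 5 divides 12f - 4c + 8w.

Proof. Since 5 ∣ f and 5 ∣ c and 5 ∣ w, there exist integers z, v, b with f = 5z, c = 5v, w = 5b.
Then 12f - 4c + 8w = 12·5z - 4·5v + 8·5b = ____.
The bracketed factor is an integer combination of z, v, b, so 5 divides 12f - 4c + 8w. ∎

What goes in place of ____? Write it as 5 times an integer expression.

Each term has a factor of 5: 12·5z - 4·5v + 8·5b = 5·(8b - 4v + 12z).
Since 8b - 4v + 12z is an integer, 5 ∣ (12f - 4c + 8w).

5(8b - 4v + 12z)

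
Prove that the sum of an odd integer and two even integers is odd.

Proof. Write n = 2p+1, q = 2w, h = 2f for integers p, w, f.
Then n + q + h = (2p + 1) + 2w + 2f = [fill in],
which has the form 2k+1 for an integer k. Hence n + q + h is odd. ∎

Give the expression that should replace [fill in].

(2p + 1) + 2w + 2f = 2f + 2p + 2w + 1
= 2(f + p + w) + 1.
Since f + p + w is an integer, the sum is of the form 2k+1 for an integer k.

2(f + p + w) + 1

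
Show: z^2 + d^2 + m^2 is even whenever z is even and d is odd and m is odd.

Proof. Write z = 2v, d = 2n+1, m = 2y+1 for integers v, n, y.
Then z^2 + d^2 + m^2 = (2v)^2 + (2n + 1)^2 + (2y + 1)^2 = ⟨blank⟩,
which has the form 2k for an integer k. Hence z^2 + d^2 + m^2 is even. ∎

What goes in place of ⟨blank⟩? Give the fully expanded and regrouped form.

2(2n^2 + 2n + 2v^2 + 2y^2 + 2y + 1)

Expanding: (2v)^2 + (2n + 1)^2 + (2y + 1)^2 = 4n^2 + 4n + 4v^2 + 4y^2 + 4y + 2.
Every term is even; pulling out the factor of 2 gives 2(2n^2 + 2n + 2v^2 + 2y^2 + 2y + 1).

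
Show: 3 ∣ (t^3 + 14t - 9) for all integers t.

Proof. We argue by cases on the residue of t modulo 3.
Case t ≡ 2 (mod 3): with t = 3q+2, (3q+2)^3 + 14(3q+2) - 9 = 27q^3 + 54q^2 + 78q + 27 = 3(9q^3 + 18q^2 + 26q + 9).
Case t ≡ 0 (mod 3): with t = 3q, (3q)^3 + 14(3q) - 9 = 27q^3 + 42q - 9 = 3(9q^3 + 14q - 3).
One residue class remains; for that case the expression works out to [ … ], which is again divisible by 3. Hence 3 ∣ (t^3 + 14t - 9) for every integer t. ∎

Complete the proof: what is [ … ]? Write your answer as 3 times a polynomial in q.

3(9q^3 + 9q^2 + 17q + 2)

The residues treated are {2, 0}, so the missing case is t ≡ 1 (mod 3); write t = 3q+1.
Then (3q+1)^3 + 14(3q+1) - 9 = 27q^3 + 27q^2 + 51q + 6 = 3(9q^3 + 9q^2 + 17q + 2).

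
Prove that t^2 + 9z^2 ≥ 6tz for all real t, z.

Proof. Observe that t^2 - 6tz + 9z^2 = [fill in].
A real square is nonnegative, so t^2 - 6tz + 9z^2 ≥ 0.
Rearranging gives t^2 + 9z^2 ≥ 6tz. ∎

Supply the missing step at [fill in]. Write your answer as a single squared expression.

The leading and trailing coefficients are 1^2 and 3^2, and 6 = 2·1·3, so the trinomial is (t - 3z)^2.
Hence t^2 - 6tz + 9z^2 ≥ 0.

(t - 3z)^2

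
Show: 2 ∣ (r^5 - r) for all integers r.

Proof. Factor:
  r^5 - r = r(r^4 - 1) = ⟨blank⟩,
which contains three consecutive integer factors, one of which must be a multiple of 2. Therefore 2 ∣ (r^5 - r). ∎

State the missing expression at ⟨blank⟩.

r^4 - 1 = (r^2 - 1)(r^2 + 1), and r^2 - 1 = (r-1)(r+1).
So r(r^4 - 1) = (r - 1)r(r + 1)(r^2 + 1).

(r - 1)r(r + 1)(r^2 + 1)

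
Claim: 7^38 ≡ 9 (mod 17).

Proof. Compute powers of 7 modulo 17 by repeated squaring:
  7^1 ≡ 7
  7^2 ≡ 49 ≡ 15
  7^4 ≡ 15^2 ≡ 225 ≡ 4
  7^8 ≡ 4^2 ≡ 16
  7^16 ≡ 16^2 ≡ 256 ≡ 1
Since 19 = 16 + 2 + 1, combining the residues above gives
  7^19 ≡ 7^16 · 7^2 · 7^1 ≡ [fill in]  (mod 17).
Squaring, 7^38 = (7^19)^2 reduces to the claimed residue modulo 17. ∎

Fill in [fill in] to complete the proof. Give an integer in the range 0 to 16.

7^16 · 7^2 · 7^1 ≡ 1 · 15 · 7 = 105.
105 mod 17 = 3, so 7^19 ≡ 3 (mod 17).

3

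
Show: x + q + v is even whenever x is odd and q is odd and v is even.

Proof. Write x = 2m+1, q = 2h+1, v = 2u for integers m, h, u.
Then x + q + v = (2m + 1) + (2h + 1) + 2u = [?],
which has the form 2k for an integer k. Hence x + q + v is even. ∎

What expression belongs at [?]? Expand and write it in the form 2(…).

Expanding: (2m + 1) + (2h + 1) + 2u = 2h + 2m + 2u + 2.
Every term is even; pulling out the factor of 2 gives 2(h + m + u + 1).

2(h + m + u + 1)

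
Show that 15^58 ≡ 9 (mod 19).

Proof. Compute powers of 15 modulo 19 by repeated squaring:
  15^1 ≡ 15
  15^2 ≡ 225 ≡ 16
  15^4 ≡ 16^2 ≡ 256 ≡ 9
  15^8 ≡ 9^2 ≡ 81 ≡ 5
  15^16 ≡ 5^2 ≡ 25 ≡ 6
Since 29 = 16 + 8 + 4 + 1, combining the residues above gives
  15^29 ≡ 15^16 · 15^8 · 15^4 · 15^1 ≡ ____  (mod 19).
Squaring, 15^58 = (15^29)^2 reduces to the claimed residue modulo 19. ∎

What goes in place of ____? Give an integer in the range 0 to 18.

15^16 · 15^8 · 15^4 · 15^1 ≡ 6 · 5 · 9 · 15 = 4050.
4050 mod 19 = 3, so 15^29 ≡ 3 (mod 19).

3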